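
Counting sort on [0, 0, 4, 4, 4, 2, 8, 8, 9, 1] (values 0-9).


Input: [0, 0, 4, 4, 4, 2, 8, 8, 9, 1]
Counts: [2, 1, 1, 0, 3, 0, 0, 0, 2, 1]

Sorted: [0, 0, 1, 2, 4, 4, 4, 8, 8, 9]


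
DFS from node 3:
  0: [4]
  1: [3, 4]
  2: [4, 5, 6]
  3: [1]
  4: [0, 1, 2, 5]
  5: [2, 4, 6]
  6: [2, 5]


Visit 3, push [1]
Visit 1, push [4]
Visit 4, push [5, 2, 0]
Visit 0, push []
Visit 2, push [6, 5]
Visit 5, push [6]
Visit 6, push []

DFS order: [3, 1, 4, 0, 2, 5, 6]


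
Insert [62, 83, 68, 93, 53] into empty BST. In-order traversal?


Insert 62: root
Insert 83: R from 62
Insert 68: R from 62 -> L from 83
Insert 93: R from 62 -> R from 83
Insert 53: L from 62

In-order: [53, 62, 68, 83, 93]


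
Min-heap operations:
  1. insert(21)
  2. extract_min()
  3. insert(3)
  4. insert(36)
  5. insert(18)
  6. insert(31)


insert(21) -> [21]
extract_min()->21, []
insert(3) -> [3]
insert(36) -> [3, 36]
insert(18) -> [3, 36, 18]
insert(31) -> [3, 31, 18, 36]

Final heap: [3, 31, 18, 36]


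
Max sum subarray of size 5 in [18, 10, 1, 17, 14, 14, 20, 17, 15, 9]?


[0:5]: 60
[1:6]: 56
[2:7]: 66
[3:8]: 82
[4:9]: 80
[5:10]: 75

Max: 82 at [3:8]


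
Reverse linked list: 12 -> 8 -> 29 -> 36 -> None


Step 1: curr=12, set curr.next=prev(None) | reversed so far: 12
Step 2: curr=8, set curr.next=prev(12) | reversed so far: 8 -> 12
Step 3: curr=29, set curr.next=prev(8) | reversed so far: 29 -> 8 -> 12
Step 4: curr=36, set curr.next=prev(29) | reversed so far: 36 -> 29 -> 8 -> 12

36 -> 29 -> 8 -> 12 -> None


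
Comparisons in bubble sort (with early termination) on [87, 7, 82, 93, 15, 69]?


Algorithm: bubble sort (with early termination)
Input: [87, 7, 82, 93, 15, 69]
Sorted: [7, 15, 69, 82, 87, 93]

14


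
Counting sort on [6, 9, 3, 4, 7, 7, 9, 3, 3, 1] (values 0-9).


Input: [6, 9, 3, 4, 7, 7, 9, 3, 3, 1]
Counts: [0, 1, 0, 3, 1, 0, 1, 2, 0, 2]

Sorted: [1, 3, 3, 3, 4, 6, 7, 7, 9, 9]


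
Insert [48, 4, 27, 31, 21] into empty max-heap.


Insert 48: [48]
Insert 4: [48, 4]
Insert 27: [48, 4, 27]
Insert 31: [48, 31, 27, 4]
Insert 21: [48, 31, 27, 4, 21]

Final heap: [48, 31, 27, 4, 21]


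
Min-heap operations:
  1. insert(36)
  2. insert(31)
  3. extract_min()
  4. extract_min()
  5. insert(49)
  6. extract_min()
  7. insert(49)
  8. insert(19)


insert(36) -> [36]
insert(31) -> [31, 36]
extract_min()->31, [36]
extract_min()->36, []
insert(49) -> [49]
extract_min()->49, []
insert(49) -> [49]
insert(19) -> [19, 49]

Final heap: [19, 49]


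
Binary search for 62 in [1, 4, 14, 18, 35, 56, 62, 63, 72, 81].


Step 1: lo=0, hi=9, mid=4, val=35
Step 2: lo=5, hi=9, mid=7, val=63
Step 3: lo=5, hi=6, mid=5, val=56
Step 4: lo=6, hi=6, mid=6, val=62

Found at index 6


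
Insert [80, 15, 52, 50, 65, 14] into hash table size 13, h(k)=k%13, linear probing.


Insert 80: h=2 -> slot 2
Insert 15: h=2, 1 probes -> slot 3
Insert 52: h=0 -> slot 0
Insert 50: h=11 -> slot 11
Insert 65: h=0, 1 probes -> slot 1
Insert 14: h=1, 3 probes -> slot 4

Table: [52, 65, 80, 15, 14, None, None, None, None, None, None, 50, None]


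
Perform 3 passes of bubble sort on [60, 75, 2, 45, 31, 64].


Initial: [60, 75, 2, 45, 31, 64]
Pass 1: [60, 2, 45, 31, 64, 75] (4 swaps)
Pass 2: [2, 45, 31, 60, 64, 75] (3 swaps)
Pass 3: [2, 31, 45, 60, 64, 75] (1 swaps)

After 3 passes: [2, 31, 45, 60, 64, 75]


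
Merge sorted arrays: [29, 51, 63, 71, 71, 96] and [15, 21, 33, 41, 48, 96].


Take 15 from B
Take 21 from B
Take 29 from A
Take 33 from B
Take 41 from B
Take 48 from B
Take 51 from A
Take 63 from A
Take 71 from A
Take 71 from A
Take 96 from A

Merged: [15, 21, 29, 33, 41, 48, 51, 63, 71, 71, 96, 96]


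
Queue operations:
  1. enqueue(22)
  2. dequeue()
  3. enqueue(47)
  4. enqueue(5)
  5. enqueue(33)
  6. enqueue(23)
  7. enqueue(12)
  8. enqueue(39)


enqueue(22) -> [22]
dequeue()->22, []
enqueue(47) -> [47]
enqueue(5) -> [47, 5]
enqueue(33) -> [47, 5, 33]
enqueue(23) -> [47, 5, 33, 23]
enqueue(12) -> [47, 5, 33, 23, 12]
enqueue(39) -> [47, 5, 33, 23, 12, 39]

Final queue: [47, 5, 33, 23, 12, 39]


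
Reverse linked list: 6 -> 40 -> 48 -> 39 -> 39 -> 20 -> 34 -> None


Step 1: curr=6, set curr.next=prev(None) | reversed so far: 6
Step 2: curr=40, set curr.next=prev(6) | reversed so far: 40 -> 6
Step 3: curr=48, set curr.next=prev(40) | reversed so far: 48 -> 40 -> 6
Step 4: curr=39, set curr.next=prev(48) | reversed so far: 39 -> 48 -> 40 -> 6
Step 5: curr=39, set curr.next=prev(39) | reversed so far: 39 -> 39 -> 48 -> 40 -> 6
Step 6: curr=20, set curr.next=prev(39) | reversed so far: 20 -> 39 -> 39 -> 48 -> 40 -> 6
Step 7: curr=34, set curr.next=prev(20) | reversed so far: 34 -> 20 -> 39 -> 39 -> 48 -> 40 -> 6

34 -> 20 -> 39 -> 39 -> 48 -> 40 -> 6 -> None


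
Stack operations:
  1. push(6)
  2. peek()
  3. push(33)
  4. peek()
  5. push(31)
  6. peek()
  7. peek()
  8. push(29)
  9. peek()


push(6) -> [6]
peek()->6
push(33) -> [6, 33]
peek()->33
push(31) -> [6, 33, 31]
peek()->31
peek()->31
push(29) -> [6, 33, 31, 29]
peek()->29

Final stack: [6, 33, 31, 29]


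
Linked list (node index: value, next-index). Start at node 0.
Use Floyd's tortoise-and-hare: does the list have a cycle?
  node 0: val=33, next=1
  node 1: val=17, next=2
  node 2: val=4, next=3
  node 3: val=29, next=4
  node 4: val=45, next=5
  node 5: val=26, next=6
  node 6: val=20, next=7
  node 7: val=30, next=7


Floyd's tortoise (slow, +1) and hare (fast, +2):
  init: slow=0, fast=0
  step 1: slow=1, fast=2
  step 2: slow=2, fast=4
  step 3: slow=3, fast=6
  step 4: slow=4, fast=7
  step 5: slow=5, fast=7
  step 6: slow=6, fast=7
  step 7: slow=7, fast=7
  slow == fast at node 7: cycle detected

Cycle: yes


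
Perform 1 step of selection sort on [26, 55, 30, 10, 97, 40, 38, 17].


Initial: [26, 55, 30, 10, 97, 40, 38, 17]
Step 1: min=10 at 3
  Swap: [10, 55, 30, 26, 97, 40, 38, 17]

After 1 step: [10, 55, 30, 26, 97, 40, 38, 17]


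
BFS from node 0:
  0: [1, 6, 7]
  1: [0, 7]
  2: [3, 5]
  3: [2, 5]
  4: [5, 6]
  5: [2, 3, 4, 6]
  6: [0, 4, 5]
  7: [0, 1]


Visit 0, enqueue [1, 6, 7]
Visit 1, enqueue []
Visit 6, enqueue [4, 5]
Visit 7, enqueue []
Visit 4, enqueue []
Visit 5, enqueue [2, 3]
Visit 2, enqueue []
Visit 3, enqueue []

BFS order: [0, 1, 6, 7, 4, 5, 2, 3]


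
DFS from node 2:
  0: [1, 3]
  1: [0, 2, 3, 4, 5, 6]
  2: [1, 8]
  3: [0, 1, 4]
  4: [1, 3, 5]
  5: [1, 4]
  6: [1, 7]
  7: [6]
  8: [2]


Visit 2, push [8, 1]
Visit 1, push [6, 5, 4, 3, 0]
Visit 0, push [3]
Visit 3, push [4]
Visit 4, push [5]
Visit 5, push []
Visit 6, push [7]
Visit 7, push []
Visit 8, push []

DFS order: [2, 1, 0, 3, 4, 5, 6, 7, 8]


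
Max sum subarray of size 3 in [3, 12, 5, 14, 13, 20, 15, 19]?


[0:3]: 20
[1:4]: 31
[2:5]: 32
[3:6]: 47
[4:7]: 48
[5:8]: 54

Max: 54 at [5:8]


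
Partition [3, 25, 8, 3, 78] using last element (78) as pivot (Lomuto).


Pivot: 78
  3 <= 78: advance i (no swap)
  25 <= 78: advance i (no swap)
  8 <= 78: advance i (no swap)
  3 <= 78: advance i (no swap)
Place pivot at 4: [3, 25, 8, 3, 78]

Partitioned: [3, 25, 8, 3, 78]


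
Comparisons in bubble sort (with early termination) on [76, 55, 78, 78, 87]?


Algorithm: bubble sort (with early termination)
Input: [76, 55, 78, 78, 87]
Sorted: [55, 76, 78, 78, 87]

7


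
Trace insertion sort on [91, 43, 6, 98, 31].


Initial: [91, 43, 6, 98, 31]
Insert 43: [43, 91, 6, 98, 31]
Insert 6: [6, 43, 91, 98, 31]
Insert 98: [6, 43, 91, 98, 31]
Insert 31: [6, 31, 43, 91, 98]

Sorted: [6, 31, 43, 91, 98]


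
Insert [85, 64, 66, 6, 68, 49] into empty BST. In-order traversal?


Insert 85: root
Insert 64: L from 85
Insert 66: L from 85 -> R from 64
Insert 6: L from 85 -> L from 64
Insert 68: L from 85 -> R from 64 -> R from 66
Insert 49: L from 85 -> L from 64 -> R from 6

In-order: [6, 49, 64, 66, 68, 85]


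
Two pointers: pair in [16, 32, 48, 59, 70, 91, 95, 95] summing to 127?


lo=0(16)+hi=7(95)=111
lo=1(32)+hi=7(95)=127

Yes: 32+95=127


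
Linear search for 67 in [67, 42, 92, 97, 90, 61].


i=0: 67==67 found!

Found at 0, 1 comps


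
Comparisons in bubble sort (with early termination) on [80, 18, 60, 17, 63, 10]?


Algorithm: bubble sort (with early termination)
Input: [80, 18, 60, 17, 63, 10]
Sorted: [10, 17, 18, 60, 63, 80]

15


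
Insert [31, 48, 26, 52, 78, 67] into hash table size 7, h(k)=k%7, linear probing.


Insert 31: h=3 -> slot 3
Insert 48: h=6 -> slot 6
Insert 26: h=5 -> slot 5
Insert 52: h=3, 1 probes -> slot 4
Insert 78: h=1 -> slot 1
Insert 67: h=4, 3 probes -> slot 0

Table: [67, 78, None, 31, 52, 26, 48]


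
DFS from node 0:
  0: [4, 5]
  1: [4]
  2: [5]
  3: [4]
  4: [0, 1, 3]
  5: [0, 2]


Visit 0, push [5, 4]
Visit 4, push [3, 1]
Visit 1, push []
Visit 3, push []
Visit 5, push [2]
Visit 2, push []

DFS order: [0, 4, 1, 3, 5, 2]


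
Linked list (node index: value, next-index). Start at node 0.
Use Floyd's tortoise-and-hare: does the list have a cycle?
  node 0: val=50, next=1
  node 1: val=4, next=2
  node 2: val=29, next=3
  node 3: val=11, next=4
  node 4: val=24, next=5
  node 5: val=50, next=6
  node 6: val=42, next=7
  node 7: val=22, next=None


Floyd's tortoise (slow, +1) and hare (fast, +2):
  init: slow=0, fast=0
  step 1: slow=1, fast=2
  step 2: slow=2, fast=4
  step 3: slow=3, fast=6
  step 4: fast 6->7->None, no cycle

Cycle: no


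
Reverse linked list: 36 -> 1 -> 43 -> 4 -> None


Step 1: curr=36, set curr.next=prev(None) | reversed so far: 36
Step 2: curr=1, set curr.next=prev(36) | reversed so far: 1 -> 36
Step 3: curr=43, set curr.next=prev(1) | reversed so far: 43 -> 1 -> 36
Step 4: curr=4, set curr.next=prev(43) | reversed so far: 4 -> 43 -> 1 -> 36

4 -> 43 -> 1 -> 36 -> None


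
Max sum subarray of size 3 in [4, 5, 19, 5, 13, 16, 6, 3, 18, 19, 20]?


[0:3]: 28
[1:4]: 29
[2:5]: 37
[3:6]: 34
[4:7]: 35
[5:8]: 25
[6:9]: 27
[7:10]: 40
[8:11]: 57

Max: 57 at [8:11]


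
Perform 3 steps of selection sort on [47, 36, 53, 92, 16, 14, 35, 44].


Initial: [47, 36, 53, 92, 16, 14, 35, 44]
Step 1: min=14 at 5
  Swap: [14, 36, 53, 92, 16, 47, 35, 44]
Step 2: min=16 at 4
  Swap: [14, 16, 53, 92, 36, 47, 35, 44]
Step 3: min=35 at 6
  Swap: [14, 16, 35, 92, 36, 47, 53, 44]

After 3 steps: [14, 16, 35, 92, 36, 47, 53, 44]


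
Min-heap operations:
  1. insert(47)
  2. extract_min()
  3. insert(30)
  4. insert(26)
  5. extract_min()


insert(47) -> [47]
extract_min()->47, []
insert(30) -> [30]
insert(26) -> [26, 30]
extract_min()->26, [30]

Final heap: [30]


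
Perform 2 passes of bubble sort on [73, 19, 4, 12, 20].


Initial: [73, 19, 4, 12, 20]
Pass 1: [19, 4, 12, 20, 73] (4 swaps)
Pass 2: [4, 12, 19, 20, 73] (2 swaps)

After 2 passes: [4, 12, 19, 20, 73]


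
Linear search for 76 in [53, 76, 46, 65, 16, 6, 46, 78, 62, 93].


i=0: 53!=76
i=1: 76==76 found!

Found at 1, 2 comps


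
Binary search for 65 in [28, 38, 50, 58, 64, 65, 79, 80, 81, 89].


Step 1: lo=0, hi=9, mid=4, val=64
Step 2: lo=5, hi=9, mid=7, val=80
Step 3: lo=5, hi=6, mid=5, val=65

Found at index 5


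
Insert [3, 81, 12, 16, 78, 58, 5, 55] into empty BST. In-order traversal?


Insert 3: root
Insert 81: R from 3
Insert 12: R from 3 -> L from 81
Insert 16: R from 3 -> L from 81 -> R from 12
Insert 78: R from 3 -> L from 81 -> R from 12 -> R from 16
Insert 58: R from 3 -> L from 81 -> R from 12 -> R from 16 -> L from 78
Insert 5: R from 3 -> L from 81 -> L from 12
Insert 55: R from 3 -> L from 81 -> R from 12 -> R from 16 -> L from 78 -> L from 58

In-order: [3, 5, 12, 16, 55, 58, 78, 81]


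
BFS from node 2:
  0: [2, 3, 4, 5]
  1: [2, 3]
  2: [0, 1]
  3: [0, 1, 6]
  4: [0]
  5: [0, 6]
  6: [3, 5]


Visit 2, enqueue [0, 1]
Visit 0, enqueue [3, 4, 5]
Visit 1, enqueue []
Visit 3, enqueue [6]
Visit 4, enqueue []
Visit 5, enqueue []
Visit 6, enqueue []

BFS order: [2, 0, 1, 3, 4, 5, 6]


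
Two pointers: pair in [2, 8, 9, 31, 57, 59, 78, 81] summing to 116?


lo=0(2)+hi=7(81)=83
lo=1(8)+hi=7(81)=89
lo=2(9)+hi=7(81)=90
lo=3(31)+hi=7(81)=112
lo=4(57)+hi=7(81)=138
lo=4(57)+hi=6(78)=135
lo=4(57)+hi=5(59)=116

Yes: 57+59=116


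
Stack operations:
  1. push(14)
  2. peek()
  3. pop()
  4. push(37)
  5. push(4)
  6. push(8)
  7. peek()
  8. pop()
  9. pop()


push(14) -> [14]
peek()->14
pop()->14, []
push(37) -> [37]
push(4) -> [37, 4]
push(8) -> [37, 4, 8]
peek()->8
pop()->8, [37, 4]
pop()->4, [37]

Final stack: [37]


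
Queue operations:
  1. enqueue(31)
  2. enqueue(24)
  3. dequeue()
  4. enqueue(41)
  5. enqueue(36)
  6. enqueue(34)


enqueue(31) -> [31]
enqueue(24) -> [31, 24]
dequeue()->31, [24]
enqueue(41) -> [24, 41]
enqueue(36) -> [24, 41, 36]
enqueue(34) -> [24, 41, 36, 34]

Final queue: [24, 41, 36, 34]


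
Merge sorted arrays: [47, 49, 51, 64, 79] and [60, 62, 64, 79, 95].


Take 47 from A
Take 49 from A
Take 51 from A
Take 60 from B
Take 62 from B
Take 64 from A
Take 64 from B
Take 79 from A

Merged: [47, 49, 51, 60, 62, 64, 64, 79, 79, 95]


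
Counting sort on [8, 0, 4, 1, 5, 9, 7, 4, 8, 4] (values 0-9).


Input: [8, 0, 4, 1, 5, 9, 7, 4, 8, 4]
Counts: [1, 1, 0, 0, 3, 1, 0, 1, 2, 1]

Sorted: [0, 1, 4, 4, 4, 5, 7, 8, 8, 9]


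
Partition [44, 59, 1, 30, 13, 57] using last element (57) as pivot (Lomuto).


Pivot: 57
  44 <= 57: advance i (no swap)
  1 <= 57: swap -> [44, 1, 59, 30, 13, 57]
  30 <= 57: swap -> [44, 1, 30, 59, 13, 57]
  13 <= 57: swap -> [44, 1, 30, 13, 59, 57]
Place pivot at 4: [44, 1, 30, 13, 57, 59]

Partitioned: [44, 1, 30, 13, 57, 59]


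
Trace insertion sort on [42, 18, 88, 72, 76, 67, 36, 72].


Initial: [42, 18, 88, 72, 76, 67, 36, 72]
Insert 18: [18, 42, 88, 72, 76, 67, 36, 72]
Insert 88: [18, 42, 88, 72, 76, 67, 36, 72]
Insert 72: [18, 42, 72, 88, 76, 67, 36, 72]
Insert 76: [18, 42, 72, 76, 88, 67, 36, 72]
Insert 67: [18, 42, 67, 72, 76, 88, 36, 72]
Insert 36: [18, 36, 42, 67, 72, 76, 88, 72]
Insert 72: [18, 36, 42, 67, 72, 72, 76, 88]

Sorted: [18, 36, 42, 67, 72, 72, 76, 88]


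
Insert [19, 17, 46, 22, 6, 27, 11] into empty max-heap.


Insert 19: [19]
Insert 17: [19, 17]
Insert 46: [46, 17, 19]
Insert 22: [46, 22, 19, 17]
Insert 6: [46, 22, 19, 17, 6]
Insert 27: [46, 22, 27, 17, 6, 19]
Insert 11: [46, 22, 27, 17, 6, 19, 11]

Final heap: [46, 22, 27, 17, 6, 19, 11]


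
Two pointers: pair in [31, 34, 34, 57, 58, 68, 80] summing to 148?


lo=0(31)+hi=6(80)=111
lo=1(34)+hi=6(80)=114
lo=2(34)+hi=6(80)=114
lo=3(57)+hi=6(80)=137
lo=4(58)+hi=6(80)=138
lo=5(68)+hi=6(80)=148

Yes: 68+80=148


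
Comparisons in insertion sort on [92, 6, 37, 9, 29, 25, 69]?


Algorithm: insertion sort
Input: [92, 6, 37, 9, 29, 25, 69]
Sorted: [6, 9, 25, 29, 37, 69, 92]

15


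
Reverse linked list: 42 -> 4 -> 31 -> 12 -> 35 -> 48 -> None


Step 1: curr=42, set curr.next=prev(None) | reversed so far: 42
Step 2: curr=4, set curr.next=prev(42) | reversed so far: 4 -> 42
Step 3: curr=31, set curr.next=prev(4) | reversed so far: 31 -> 4 -> 42
Step 4: curr=12, set curr.next=prev(31) | reversed so far: 12 -> 31 -> 4 -> 42
Step 5: curr=35, set curr.next=prev(12) | reversed so far: 35 -> 12 -> 31 -> 4 -> 42
Step 6: curr=48, set curr.next=prev(35) | reversed so far: 48 -> 35 -> 12 -> 31 -> 4 -> 42

48 -> 35 -> 12 -> 31 -> 4 -> 42 -> None


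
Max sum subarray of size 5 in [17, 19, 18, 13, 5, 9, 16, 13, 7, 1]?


[0:5]: 72
[1:6]: 64
[2:7]: 61
[3:8]: 56
[4:9]: 50
[5:10]: 46

Max: 72 at [0:5]


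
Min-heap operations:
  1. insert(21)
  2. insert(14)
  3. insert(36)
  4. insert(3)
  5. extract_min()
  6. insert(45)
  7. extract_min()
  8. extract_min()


insert(21) -> [21]
insert(14) -> [14, 21]
insert(36) -> [14, 21, 36]
insert(3) -> [3, 14, 36, 21]
extract_min()->3, [14, 21, 36]
insert(45) -> [14, 21, 36, 45]
extract_min()->14, [21, 45, 36]
extract_min()->21, [36, 45]

Final heap: [36, 45]


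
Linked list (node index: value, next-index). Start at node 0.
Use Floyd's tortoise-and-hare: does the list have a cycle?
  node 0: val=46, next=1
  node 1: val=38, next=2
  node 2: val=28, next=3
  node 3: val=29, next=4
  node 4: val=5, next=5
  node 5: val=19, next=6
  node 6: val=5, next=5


Floyd's tortoise (slow, +1) and hare (fast, +2):
  init: slow=0, fast=0
  step 1: slow=1, fast=2
  step 2: slow=2, fast=4
  step 3: slow=3, fast=6
  step 4: slow=4, fast=6
  step 5: slow=5, fast=6
  step 6: slow=6, fast=6
  slow == fast at node 6: cycle detected

Cycle: yes


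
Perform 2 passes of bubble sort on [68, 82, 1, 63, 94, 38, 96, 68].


Initial: [68, 82, 1, 63, 94, 38, 96, 68]
Pass 1: [68, 1, 63, 82, 38, 94, 68, 96] (4 swaps)
Pass 2: [1, 63, 68, 38, 82, 68, 94, 96] (4 swaps)

After 2 passes: [1, 63, 68, 38, 82, 68, 94, 96]


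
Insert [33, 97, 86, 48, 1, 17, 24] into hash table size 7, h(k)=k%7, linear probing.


Insert 33: h=5 -> slot 5
Insert 97: h=6 -> slot 6
Insert 86: h=2 -> slot 2
Insert 48: h=6, 1 probes -> slot 0
Insert 1: h=1 -> slot 1
Insert 17: h=3 -> slot 3
Insert 24: h=3, 1 probes -> slot 4

Table: [48, 1, 86, 17, 24, 33, 97]


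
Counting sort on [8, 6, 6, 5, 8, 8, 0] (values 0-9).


Input: [8, 6, 6, 5, 8, 8, 0]
Counts: [1, 0, 0, 0, 0, 1, 2, 0, 3, 0]

Sorted: [0, 5, 6, 6, 8, 8, 8]


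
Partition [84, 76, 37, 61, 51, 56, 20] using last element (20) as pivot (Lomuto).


Pivot: 20
Place pivot at 0: [20, 76, 37, 61, 51, 56, 84]

Partitioned: [20, 76, 37, 61, 51, 56, 84]


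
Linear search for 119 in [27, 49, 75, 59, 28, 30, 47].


i=0: 27!=119
i=1: 49!=119
i=2: 75!=119
i=3: 59!=119
i=4: 28!=119
i=5: 30!=119
i=6: 47!=119

Not found, 7 comps


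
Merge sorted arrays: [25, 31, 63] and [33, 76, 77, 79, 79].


Take 25 from A
Take 31 from A
Take 33 from B
Take 63 from A

Merged: [25, 31, 33, 63, 76, 77, 79, 79]


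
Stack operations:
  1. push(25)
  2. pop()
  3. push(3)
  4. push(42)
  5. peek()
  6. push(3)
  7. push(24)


push(25) -> [25]
pop()->25, []
push(3) -> [3]
push(42) -> [3, 42]
peek()->42
push(3) -> [3, 42, 3]
push(24) -> [3, 42, 3, 24]

Final stack: [3, 42, 3, 24]


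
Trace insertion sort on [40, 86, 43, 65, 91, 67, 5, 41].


Initial: [40, 86, 43, 65, 91, 67, 5, 41]
Insert 86: [40, 86, 43, 65, 91, 67, 5, 41]
Insert 43: [40, 43, 86, 65, 91, 67, 5, 41]
Insert 65: [40, 43, 65, 86, 91, 67, 5, 41]
Insert 91: [40, 43, 65, 86, 91, 67, 5, 41]
Insert 67: [40, 43, 65, 67, 86, 91, 5, 41]
Insert 5: [5, 40, 43, 65, 67, 86, 91, 41]
Insert 41: [5, 40, 41, 43, 65, 67, 86, 91]

Sorted: [5, 40, 41, 43, 65, 67, 86, 91]


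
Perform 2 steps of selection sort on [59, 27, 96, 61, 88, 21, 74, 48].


Initial: [59, 27, 96, 61, 88, 21, 74, 48]
Step 1: min=21 at 5
  Swap: [21, 27, 96, 61, 88, 59, 74, 48]
Step 2: min=27 at 1
  Swap: [21, 27, 96, 61, 88, 59, 74, 48]

After 2 steps: [21, 27, 96, 61, 88, 59, 74, 48]


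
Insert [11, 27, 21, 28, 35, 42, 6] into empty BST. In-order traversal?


Insert 11: root
Insert 27: R from 11
Insert 21: R from 11 -> L from 27
Insert 28: R from 11 -> R from 27
Insert 35: R from 11 -> R from 27 -> R from 28
Insert 42: R from 11 -> R from 27 -> R from 28 -> R from 35
Insert 6: L from 11

In-order: [6, 11, 21, 27, 28, 35, 42]


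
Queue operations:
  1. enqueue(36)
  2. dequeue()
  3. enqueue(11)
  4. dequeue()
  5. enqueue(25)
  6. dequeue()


enqueue(36) -> [36]
dequeue()->36, []
enqueue(11) -> [11]
dequeue()->11, []
enqueue(25) -> [25]
dequeue()->25, []

Final queue: []


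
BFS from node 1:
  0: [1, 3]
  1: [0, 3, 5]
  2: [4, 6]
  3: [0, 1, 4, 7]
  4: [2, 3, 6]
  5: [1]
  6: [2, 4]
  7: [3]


Visit 1, enqueue [0, 3, 5]
Visit 0, enqueue []
Visit 3, enqueue [4, 7]
Visit 5, enqueue []
Visit 4, enqueue [2, 6]
Visit 7, enqueue []
Visit 2, enqueue []
Visit 6, enqueue []

BFS order: [1, 0, 3, 5, 4, 7, 2, 6]


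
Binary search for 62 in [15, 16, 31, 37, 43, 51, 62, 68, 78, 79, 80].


Step 1: lo=0, hi=10, mid=5, val=51
Step 2: lo=6, hi=10, mid=8, val=78
Step 3: lo=6, hi=7, mid=6, val=62

Found at index 6


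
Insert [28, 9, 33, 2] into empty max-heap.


Insert 28: [28]
Insert 9: [28, 9]
Insert 33: [33, 9, 28]
Insert 2: [33, 9, 28, 2]

Final heap: [33, 9, 28, 2]


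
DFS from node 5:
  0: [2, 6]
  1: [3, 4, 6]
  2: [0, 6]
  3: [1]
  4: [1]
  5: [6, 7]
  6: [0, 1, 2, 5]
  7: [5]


Visit 5, push [7, 6]
Visit 6, push [2, 1, 0]
Visit 0, push [2]
Visit 2, push []
Visit 1, push [4, 3]
Visit 3, push []
Visit 4, push []
Visit 7, push []

DFS order: [5, 6, 0, 2, 1, 3, 4, 7]


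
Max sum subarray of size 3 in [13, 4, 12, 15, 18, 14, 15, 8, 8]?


[0:3]: 29
[1:4]: 31
[2:5]: 45
[3:6]: 47
[4:7]: 47
[5:8]: 37
[6:9]: 31

Max: 47 at [3:6]


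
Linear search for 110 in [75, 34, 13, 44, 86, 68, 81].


i=0: 75!=110
i=1: 34!=110
i=2: 13!=110
i=3: 44!=110
i=4: 86!=110
i=5: 68!=110
i=6: 81!=110

Not found, 7 comps


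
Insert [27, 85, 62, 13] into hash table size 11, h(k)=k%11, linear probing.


Insert 27: h=5 -> slot 5
Insert 85: h=8 -> slot 8
Insert 62: h=7 -> slot 7
Insert 13: h=2 -> slot 2

Table: [None, None, 13, None, None, 27, None, 62, 85, None, None]


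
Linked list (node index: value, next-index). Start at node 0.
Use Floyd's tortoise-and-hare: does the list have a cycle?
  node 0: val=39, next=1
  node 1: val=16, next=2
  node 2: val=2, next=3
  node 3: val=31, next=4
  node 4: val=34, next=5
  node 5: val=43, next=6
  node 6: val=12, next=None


Floyd's tortoise (slow, +1) and hare (fast, +2):
  init: slow=0, fast=0
  step 1: slow=1, fast=2
  step 2: slow=2, fast=4
  step 3: slow=3, fast=6
  step 4: fast -> None, no cycle

Cycle: no


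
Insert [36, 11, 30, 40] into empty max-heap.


Insert 36: [36]
Insert 11: [36, 11]
Insert 30: [36, 11, 30]
Insert 40: [40, 36, 30, 11]

Final heap: [40, 36, 30, 11]


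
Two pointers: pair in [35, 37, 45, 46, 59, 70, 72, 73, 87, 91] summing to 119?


lo=0(35)+hi=9(91)=126
lo=0(35)+hi=8(87)=122
lo=0(35)+hi=7(73)=108
lo=1(37)+hi=7(73)=110
lo=2(45)+hi=7(73)=118
lo=3(46)+hi=7(73)=119

Yes: 46+73=119


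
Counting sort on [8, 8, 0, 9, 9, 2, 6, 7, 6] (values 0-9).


Input: [8, 8, 0, 9, 9, 2, 6, 7, 6]
Counts: [1, 0, 1, 0, 0, 0, 2, 1, 2, 2]

Sorted: [0, 2, 6, 6, 7, 8, 8, 9, 9]


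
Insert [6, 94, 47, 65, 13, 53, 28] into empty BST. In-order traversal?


Insert 6: root
Insert 94: R from 6
Insert 47: R from 6 -> L from 94
Insert 65: R from 6 -> L from 94 -> R from 47
Insert 13: R from 6 -> L from 94 -> L from 47
Insert 53: R from 6 -> L from 94 -> R from 47 -> L from 65
Insert 28: R from 6 -> L from 94 -> L from 47 -> R from 13

In-order: [6, 13, 28, 47, 53, 65, 94]


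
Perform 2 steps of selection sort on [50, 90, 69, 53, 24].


Initial: [50, 90, 69, 53, 24]
Step 1: min=24 at 4
  Swap: [24, 90, 69, 53, 50]
Step 2: min=50 at 4
  Swap: [24, 50, 69, 53, 90]

After 2 steps: [24, 50, 69, 53, 90]


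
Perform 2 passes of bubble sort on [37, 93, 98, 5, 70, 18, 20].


Initial: [37, 93, 98, 5, 70, 18, 20]
Pass 1: [37, 93, 5, 70, 18, 20, 98] (4 swaps)
Pass 2: [37, 5, 70, 18, 20, 93, 98] (4 swaps)

After 2 passes: [37, 5, 70, 18, 20, 93, 98]


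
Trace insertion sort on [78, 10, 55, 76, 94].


Initial: [78, 10, 55, 76, 94]
Insert 10: [10, 78, 55, 76, 94]
Insert 55: [10, 55, 78, 76, 94]
Insert 76: [10, 55, 76, 78, 94]
Insert 94: [10, 55, 76, 78, 94]

Sorted: [10, 55, 76, 78, 94]


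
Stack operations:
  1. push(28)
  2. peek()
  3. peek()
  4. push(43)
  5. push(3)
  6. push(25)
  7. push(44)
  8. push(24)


push(28) -> [28]
peek()->28
peek()->28
push(43) -> [28, 43]
push(3) -> [28, 43, 3]
push(25) -> [28, 43, 3, 25]
push(44) -> [28, 43, 3, 25, 44]
push(24) -> [28, 43, 3, 25, 44, 24]

Final stack: [28, 43, 3, 25, 44, 24]


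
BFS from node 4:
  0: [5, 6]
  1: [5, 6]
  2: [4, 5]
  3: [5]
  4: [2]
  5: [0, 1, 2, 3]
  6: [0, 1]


Visit 4, enqueue [2]
Visit 2, enqueue [5]
Visit 5, enqueue [0, 1, 3]
Visit 0, enqueue [6]
Visit 1, enqueue []
Visit 3, enqueue []
Visit 6, enqueue []

BFS order: [4, 2, 5, 0, 1, 3, 6]


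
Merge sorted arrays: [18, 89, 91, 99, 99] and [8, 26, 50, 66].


Take 8 from B
Take 18 from A
Take 26 from B
Take 50 from B
Take 66 from B

Merged: [8, 18, 26, 50, 66, 89, 91, 99, 99]


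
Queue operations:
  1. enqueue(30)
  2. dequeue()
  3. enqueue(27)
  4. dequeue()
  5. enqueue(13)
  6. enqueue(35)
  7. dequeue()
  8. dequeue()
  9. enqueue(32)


enqueue(30) -> [30]
dequeue()->30, []
enqueue(27) -> [27]
dequeue()->27, []
enqueue(13) -> [13]
enqueue(35) -> [13, 35]
dequeue()->13, [35]
dequeue()->35, []
enqueue(32) -> [32]

Final queue: [32]


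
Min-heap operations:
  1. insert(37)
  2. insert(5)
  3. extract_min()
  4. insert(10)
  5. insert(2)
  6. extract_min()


insert(37) -> [37]
insert(5) -> [5, 37]
extract_min()->5, [37]
insert(10) -> [10, 37]
insert(2) -> [2, 37, 10]
extract_min()->2, [10, 37]

Final heap: [10, 37]


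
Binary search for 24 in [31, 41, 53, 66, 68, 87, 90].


Step 1: lo=0, hi=6, mid=3, val=66
Step 2: lo=0, hi=2, mid=1, val=41
Step 3: lo=0, hi=0, mid=0, val=31

Not found


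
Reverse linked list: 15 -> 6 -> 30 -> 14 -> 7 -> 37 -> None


Step 1: curr=15, set curr.next=prev(None) | reversed so far: 15
Step 2: curr=6, set curr.next=prev(15) | reversed so far: 6 -> 15
Step 3: curr=30, set curr.next=prev(6) | reversed so far: 30 -> 6 -> 15
Step 4: curr=14, set curr.next=prev(30) | reversed so far: 14 -> 30 -> 6 -> 15
Step 5: curr=7, set curr.next=prev(14) | reversed so far: 7 -> 14 -> 30 -> 6 -> 15
Step 6: curr=37, set curr.next=prev(7) | reversed so far: 37 -> 7 -> 14 -> 30 -> 6 -> 15

37 -> 7 -> 14 -> 30 -> 6 -> 15 -> None


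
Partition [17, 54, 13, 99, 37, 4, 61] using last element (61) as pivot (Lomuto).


Pivot: 61
  17 <= 61: advance i (no swap)
  54 <= 61: advance i (no swap)
  13 <= 61: advance i (no swap)
  37 <= 61: swap -> [17, 54, 13, 37, 99, 4, 61]
  4 <= 61: swap -> [17, 54, 13, 37, 4, 99, 61]
Place pivot at 5: [17, 54, 13, 37, 4, 61, 99]

Partitioned: [17, 54, 13, 37, 4, 61, 99]


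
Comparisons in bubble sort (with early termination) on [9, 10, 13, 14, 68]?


Algorithm: bubble sort (with early termination)
Input: [9, 10, 13, 14, 68]
Sorted: [9, 10, 13, 14, 68]

4


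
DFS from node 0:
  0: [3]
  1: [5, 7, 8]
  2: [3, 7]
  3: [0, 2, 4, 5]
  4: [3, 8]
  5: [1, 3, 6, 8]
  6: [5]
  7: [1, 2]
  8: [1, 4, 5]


Visit 0, push [3]
Visit 3, push [5, 4, 2]
Visit 2, push [7]
Visit 7, push [1]
Visit 1, push [8, 5]
Visit 5, push [8, 6]
Visit 6, push []
Visit 8, push [4]
Visit 4, push []

DFS order: [0, 3, 2, 7, 1, 5, 6, 8, 4]


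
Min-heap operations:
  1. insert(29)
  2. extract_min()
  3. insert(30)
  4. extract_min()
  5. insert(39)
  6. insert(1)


insert(29) -> [29]
extract_min()->29, []
insert(30) -> [30]
extract_min()->30, []
insert(39) -> [39]
insert(1) -> [1, 39]

Final heap: [1, 39]


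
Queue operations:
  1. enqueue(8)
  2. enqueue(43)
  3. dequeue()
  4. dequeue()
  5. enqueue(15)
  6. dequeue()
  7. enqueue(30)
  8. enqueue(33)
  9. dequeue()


enqueue(8) -> [8]
enqueue(43) -> [8, 43]
dequeue()->8, [43]
dequeue()->43, []
enqueue(15) -> [15]
dequeue()->15, []
enqueue(30) -> [30]
enqueue(33) -> [30, 33]
dequeue()->30, [33]

Final queue: [33]


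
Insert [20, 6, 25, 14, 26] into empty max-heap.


Insert 20: [20]
Insert 6: [20, 6]
Insert 25: [25, 6, 20]
Insert 14: [25, 14, 20, 6]
Insert 26: [26, 25, 20, 6, 14]

Final heap: [26, 25, 20, 6, 14]


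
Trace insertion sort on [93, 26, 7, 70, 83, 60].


Initial: [93, 26, 7, 70, 83, 60]
Insert 26: [26, 93, 7, 70, 83, 60]
Insert 7: [7, 26, 93, 70, 83, 60]
Insert 70: [7, 26, 70, 93, 83, 60]
Insert 83: [7, 26, 70, 83, 93, 60]
Insert 60: [7, 26, 60, 70, 83, 93]

Sorted: [7, 26, 60, 70, 83, 93]


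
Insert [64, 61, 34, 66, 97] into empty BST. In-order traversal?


Insert 64: root
Insert 61: L from 64
Insert 34: L from 64 -> L from 61
Insert 66: R from 64
Insert 97: R from 64 -> R from 66

In-order: [34, 61, 64, 66, 97]


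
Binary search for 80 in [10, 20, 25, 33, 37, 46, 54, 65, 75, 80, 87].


Step 1: lo=0, hi=10, mid=5, val=46
Step 2: lo=6, hi=10, mid=8, val=75
Step 3: lo=9, hi=10, mid=9, val=80

Found at index 9


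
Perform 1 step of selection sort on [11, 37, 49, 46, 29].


Initial: [11, 37, 49, 46, 29]
Step 1: min=11 at 0
  Swap: [11, 37, 49, 46, 29]

After 1 step: [11, 37, 49, 46, 29]


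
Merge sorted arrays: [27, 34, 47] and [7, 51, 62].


Take 7 from B
Take 27 from A
Take 34 from A
Take 47 from A

Merged: [7, 27, 34, 47, 51, 62]


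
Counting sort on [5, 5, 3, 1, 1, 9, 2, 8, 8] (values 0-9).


Input: [5, 5, 3, 1, 1, 9, 2, 8, 8]
Counts: [0, 2, 1, 1, 0, 2, 0, 0, 2, 1]

Sorted: [1, 1, 2, 3, 5, 5, 8, 8, 9]


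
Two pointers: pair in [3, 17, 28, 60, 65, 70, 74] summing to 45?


lo=0(3)+hi=6(74)=77
lo=0(3)+hi=5(70)=73
lo=0(3)+hi=4(65)=68
lo=0(3)+hi=3(60)=63
lo=0(3)+hi=2(28)=31
lo=1(17)+hi=2(28)=45

Yes: 17+28=45


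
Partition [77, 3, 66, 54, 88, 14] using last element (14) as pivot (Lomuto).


Pivot: 14
  3 <= 14: swap -> [3, 77, 66, 54, 88, 14]
Place pivot at 1: [3, 14, 66, 54, 88, 77]

Partitioned: [3, 14, 66, 54, 88, 77]


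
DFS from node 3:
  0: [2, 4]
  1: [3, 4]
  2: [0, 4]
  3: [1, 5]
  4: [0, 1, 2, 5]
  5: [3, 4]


Visit 3, push [5, 1]
Visit 1, push [4]
Visit 4, push [5, 2, 0]
Visit 0, push [2]
Visit 2, push []
Visit 5, push []

DFS order: [3, 1, 4, 0, 2, 5]


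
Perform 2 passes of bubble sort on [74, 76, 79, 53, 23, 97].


Initial: [74, 76, 79, 53, 23, 97]
Pass 1: [74, 76, 53, 23, 79, 97] (2 swaps)
Pass 2: [74, 53, 23, 76, 79, 97] (2 swaps)

After 2 passes: [74, 53, 23, 76, 79, 97]


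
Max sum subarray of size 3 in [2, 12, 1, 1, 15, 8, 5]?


[0:3]: 15
[1:4]: 14
[2:5]: 17
[3:6]: 24
[4:7]: 28

Max: 28 at [4:7]


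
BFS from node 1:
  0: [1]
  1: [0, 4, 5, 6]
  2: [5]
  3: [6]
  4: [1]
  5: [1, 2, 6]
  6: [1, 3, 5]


Visit 1, enqueue [0, 4, 5, 6]
Visit 0, enqueue []
Visit 4, enqueue []
Visit 5, enqueue [2]
Visit 6, enqueue [3]
Visit 2, enqueue []
Visit 3, enqueue []

BFS order: [1, 0, 4, 5, 6, 2, 3]


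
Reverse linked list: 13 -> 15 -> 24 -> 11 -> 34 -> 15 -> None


Step 1: curr=13, set curr.next=prev(None) | reversed so far: 13
Step 2: curr=15, set curr.next=prev(13) | reversed so far: 15 -> 13
Step 3: curr=24, set curr.next=prev(15) | reversed so far: 24 -> 15 -> 13
Step 4: curr=11, set curr.next=prev(24) | reversed so far: 11 -> 24 -> 15 -> 13
Step 5: curr=34, set curr.next=prev(11) | reversed so far: 34 -> 11 -> 24 -> 15 -> 13
Step 6: curr=15, set curr.next=prev(34) | reversed so far: 15 -> 34 -> 11 -> 24 -> 15 -> 13

15 -> 34 -> 11 -> 24 -> 15 -> 13 -> None


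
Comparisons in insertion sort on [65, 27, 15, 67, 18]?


Algorithm: insertion sort
Input: [65, 27, 15, 67, 18]
Sorted: [15, 18, 27, 65, 67]

8


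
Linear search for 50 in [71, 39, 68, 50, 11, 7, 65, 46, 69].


i=0: 71!=50
i=1: 39!=50
i=2: 68!=50
i=3: 50==50 found!

Found at 3, 4 comps


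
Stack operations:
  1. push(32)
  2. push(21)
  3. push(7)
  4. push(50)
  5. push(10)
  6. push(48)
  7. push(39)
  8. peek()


push(32) -> [32]
push(21) -> [32, 21]
push(7) -> [32, 21, 7]
push(50) -> [32, 21, 7, 50]
push(10) -> [32, 21, 7, 50, 10]
push(48) -> [32, 21, 7, 50, 10, 48]
push(39) -> [32, 21, 7, 50, 10, 48, 39]
peek()->39

Final stack: [32, 21, 7, 50, 10, 48, 39]


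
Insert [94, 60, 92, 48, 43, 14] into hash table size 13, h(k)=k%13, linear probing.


Insert 94: h=3 -> slot 3
Insert 60: h=8 -> slot 8
Insert 92: h=1 -> slot 1
Insert 48: h=9 -> slot 9
Insert 43: h=4 -> slot 4
Insert 14: h=1, 1 probes -> slot 2

Table: [None, 92, 14, 94, 43, None, None, None, 60, 48, None, None, None]


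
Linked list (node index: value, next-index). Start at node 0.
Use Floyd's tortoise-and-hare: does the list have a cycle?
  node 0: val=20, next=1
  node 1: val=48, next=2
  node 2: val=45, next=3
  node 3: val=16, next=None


Floyd's tortoise (slow, +1) and hare (fast, +2):
  init: slow=0, fast=0
  step 1: slow=1, fast=2
  step 2: fast 2->3->None, no cycle

Cycle: no


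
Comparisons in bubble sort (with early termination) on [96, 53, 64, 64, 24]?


Algorithm: bubble sort (with early termination)
Input: [96, 53, 64, 64, 24]
Sorted: [24, 53, 64, 64, 96]

10


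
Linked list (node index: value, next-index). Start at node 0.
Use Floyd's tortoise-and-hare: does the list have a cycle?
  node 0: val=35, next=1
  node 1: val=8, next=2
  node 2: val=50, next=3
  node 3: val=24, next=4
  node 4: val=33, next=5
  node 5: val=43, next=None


Floyd's tortoise (slow, +1) and hare (fast, +2):
  init: slow=0, fast=0
  step 1: slow=1, fast=2
  step 2: slow=2, fast=4
  step 3: fast 4->5->None, no cycle

Cycle: no


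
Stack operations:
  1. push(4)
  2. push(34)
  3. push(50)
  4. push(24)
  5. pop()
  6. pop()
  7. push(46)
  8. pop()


push(4) -> [4]
push(34) -> [4, 34]
push(50) -> [4, 34, 50]
push(24) -> [4, 34, 50, 24]
pop()->24, [4, 34, 50]
pop()->50, [4, 34]
push(46) -> [4, 34, 46]
pop()->46, [4, 34]

Final stack: [4, 34]


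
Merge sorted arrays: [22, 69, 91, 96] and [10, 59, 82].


Take 10 from B
Take 22 from A
Take 59 from B
Take 69 from A
Take 82 from B

Merged: [10, 22, 59, 69, 82, 91, 96]


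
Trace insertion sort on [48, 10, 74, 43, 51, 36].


Initial: [48, 10, 74, 43, 51, 36]
Insert 10: [10, 48, 74, 43, 51, 36]
Insert 74: [10, 48, 74, 43, 51, 36]
Insert 43: [10, 43, 48, 74, 51, 36]
Insert 51: [10, 43, 48, 51, 74, 36]
Insert 36: [10, 36, 43, 48, 51, 74]

Sorted: [10, 36, 43, 48, 51, 74]


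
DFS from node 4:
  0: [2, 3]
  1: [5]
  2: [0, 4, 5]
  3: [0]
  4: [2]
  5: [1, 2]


Visit 4, push [2]
Visit 2, push [5, 0]
Visit 0, push [3]
Visit 3, push []
Visit 5, push [1]
Visit 1, push []

DFS order: [4, 2, 0, 3, 5, 1]


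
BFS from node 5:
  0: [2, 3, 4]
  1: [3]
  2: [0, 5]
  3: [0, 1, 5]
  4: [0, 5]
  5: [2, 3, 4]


Visit 5, enqueue [2, 3, 4]
Visit 2, enqueue [0]
Visit 3, enqueue [1]
Visit 4, enqueue []
Visit 0, enqueue []
Visit 1, enqueue []

BFS order: [5, 2, 3, 4, 0, 1]


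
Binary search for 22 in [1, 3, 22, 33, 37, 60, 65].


Step 1: lo=0, hi=6, mid=3, val=33
Step 2: lo=0, hi=2, mid=1, val=3
Step 3: lo=2, hi=2, mid=2, val=22

Found at index 2


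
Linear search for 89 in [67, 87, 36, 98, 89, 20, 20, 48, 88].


i=0: 67!=89
i=1: 87!=89
i=2: 36!=89
i=3: 98!=89
i=4: 89==89 found!

Found at 4, 5 comps


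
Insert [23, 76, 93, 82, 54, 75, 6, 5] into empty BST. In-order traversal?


Insert 23: root
Insert 76: R from 23
Insert 93: R from 23 -> R from 76
Insert 82: R from 23 -> R from 76 -> L from 93
Insert 54: R from 23 -> L from 76
Insert 75: R from 23 -> L from 76 -> R from 54
Insert 6: L from 23
Insert 5: L from 23 -> L from 6

In-order: [5, 6, 23, 54, 75, 76, 82, 93]


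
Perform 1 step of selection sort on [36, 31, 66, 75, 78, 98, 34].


Initial: [36, 31, 66, 75, 78, 98, 34]
Step 1: min=31 at 1
  Swap: [31, 36, 66, 75, 78, 98, 34]

After 1 step: [31, 36, 66, 75, 78, 98, 34]


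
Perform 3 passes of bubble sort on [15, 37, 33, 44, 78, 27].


Initial: [15, 37, 33, 44, 78, 27]
Pass 1: [15, 33, 37, 44, 27, 78] (2 swaps)
Pass 2: [15, 33, 37, 27, 44, 78] (1 swaps)
Pass 3: [15, 33, 27, 37, 44, 78] (1 swaps)

After 3 passes: [15, 33, 27, 37, 44, 78]


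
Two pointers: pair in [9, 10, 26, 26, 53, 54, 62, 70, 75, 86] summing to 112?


lo=0(9)+hi=9(86)=95
lo=1(10)+hi=9(86)=96
lo=2(26)+hi=9(86)=112

Yes: 26+86=112


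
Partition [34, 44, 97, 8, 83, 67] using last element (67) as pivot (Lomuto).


Pivot: 67
  34 <= 67: advance i (no swap)
  44 <= 67: advance i (no swap)
  8 <= 67: swap -> [34, 44, 8, 97, 83, 67]
Place pivot at 3: [34, 44, 8, 67, 83, 97]

Partitioned: [34, 44, 8, 67, 83, 97]


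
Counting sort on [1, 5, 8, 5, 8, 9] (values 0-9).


Input: [1, 5, 8, 5, 8, 9]
Counts: [0, 1, 0, 0, 0, 2, 0, 0, 2, 1]

Sorted: [1, 5, 5, 8, 8, 9]


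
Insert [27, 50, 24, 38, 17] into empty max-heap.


Insert 27: [27]
Insert 50: [50, 27]
Insert 24: [50, 27, 24]
Insert 38: [50, 38, 24, 27]
Insert 17: [50, 38, 24, 27, 17]

Final heap: [50, 38, 24, 27, 17]


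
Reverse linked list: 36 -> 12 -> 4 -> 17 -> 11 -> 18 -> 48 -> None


Step 1: curr=36, set curr.next=prev(None) | reversed so far: 36
Step 2: curr=12, set curr.next=prev(36) | reversed so far: 12 -> 36
Step 3: curr=4, set curr.next=prev(12) | reversed so far: 4 -> 12 -> 36
Step 4: curr=17, set curr.next=prev(4) | reversed so far: 17 -> 4 -> 12 -> 36
Step 5: curr=11, set curr.next=prev(17) | reversed so far: 11 -> 17 -> 4 -> 12 -> 36
Step 6: curr=18, set curr.next=prev(11) | reversed so far: 18 -> 11 -> 17 -> 4 -> 12 -> 36
Step 7: curr=48, set curr.next=prev(18) | reversed so far: 48 -> 18 -> 11 -> 17 -> 4 -> 12 -> 36

48 -> 18 -> 11 -> 17 -> 4 -> 12 -> 36 -> None


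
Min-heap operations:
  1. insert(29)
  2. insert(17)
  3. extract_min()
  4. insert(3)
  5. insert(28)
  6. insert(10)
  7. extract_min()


insert(29) -> [29]
insert(17) -> [17, 29]
extract_min()->17, [29]
insert(3) -> [3, 29]
insert(28) -> [3, 29, 28]
insert(10) -> [3, 10, 28, 29]
extract_min()->3, [10, 29, 28]

Final heap: [10, 29, 28]


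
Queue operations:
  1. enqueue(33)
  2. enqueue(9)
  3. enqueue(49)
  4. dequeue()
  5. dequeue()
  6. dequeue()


enqueue(33) -> [33]
enqueue(9) -> [33, 9]
enqueue(49) -> [33, 9, 49]
dequeue()->33, [9, 49]
dequeue()->9, [49]
dequeue()->49, []

Final queue: []


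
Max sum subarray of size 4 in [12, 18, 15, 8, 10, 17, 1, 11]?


[0:4]: 53
[1:5]: 51
[2:6]: 50
[3:7]: 36
[4:8]: 39

Max: 53 at [0:4]


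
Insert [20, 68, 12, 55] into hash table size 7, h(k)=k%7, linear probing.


Insert 20: h=6 -> slot 6
Insert 68: h=5 -> slot 5
Insert 12: h=5, 2 probes -> slot 0
Insert 55: h=6, 2 probes -> slot 1

Table: [12, 55, None, None, None, 68, 20]


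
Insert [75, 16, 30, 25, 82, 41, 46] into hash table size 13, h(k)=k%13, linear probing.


Insert 75: h=10 -> slot 10
Insert 16: h=3 -> slot 3
Insert 30: h=4 -> slot 4
Insert 25: h=12 -> slot 12
Insert 82: h=4, 1 probes -> slot 5
Insert 41: h=2 -> slot 2
Insert 46: h=7 -> slot 7

Table: [None, None, 41, 16, 30, 82, None, 46, None, None, 75, None, 25]


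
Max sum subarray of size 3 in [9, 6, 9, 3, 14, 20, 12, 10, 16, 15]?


[0:3]: 24
[1:4]: 18
[2:5]: 26
[3:6]: 37
[4:7]: 46
[5:8]: 42
[6:9]: 38
[7:10]: 41

Max: 46 at [4:7]


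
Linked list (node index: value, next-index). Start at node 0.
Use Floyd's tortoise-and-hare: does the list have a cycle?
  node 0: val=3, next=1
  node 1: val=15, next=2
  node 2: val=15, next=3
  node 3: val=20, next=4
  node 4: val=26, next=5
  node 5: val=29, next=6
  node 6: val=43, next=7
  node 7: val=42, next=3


Floyd's tortoise (slow, +1) and hare (fast, +2):
  init: slow=0, fast=0
  step 1: slow=1, fast=2
  step 2: slow=2, fast=4
  step 3: slow=3, fast=6
  step 4: slow=4, fast=3
  step 5: slow=5, fast=5
  slow == fast at node 5: cycle detected

Cycle: yes


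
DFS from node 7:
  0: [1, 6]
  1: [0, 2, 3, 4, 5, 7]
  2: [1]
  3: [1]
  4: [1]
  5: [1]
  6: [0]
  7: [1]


Visit 7, push [1]
Visit 1, push [5, 4, 3, 2, 0]
Visit 0, push [6]
Visit 6, push []
Visit 2, push []
Visit 3, push []
Visit 4, push []
Visit 5, push []

DFS order: [7, 1, 0, 6, 2, 3, 4, 5]


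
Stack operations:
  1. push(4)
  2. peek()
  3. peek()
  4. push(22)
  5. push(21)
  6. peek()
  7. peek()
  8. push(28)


push(4) -> [4]
peek()->4
peek()->4
push(22) -> [4, 22]
push(21) -> [4, 22, 21]
peek()->21
peek()->21
push(28) -> [4, 22, 21, 28]

Final stack: [4, 22, 21, 28]


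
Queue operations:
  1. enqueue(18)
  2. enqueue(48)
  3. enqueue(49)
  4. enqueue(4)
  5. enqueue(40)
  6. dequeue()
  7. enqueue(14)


enqueue(18) -> [18]
enqueue(48) -> [18, 48]
enqueue(49) -> [18, 48, 49]
enqueue(4) -> [18, 48, 49, 4]
enqueue(40) -> [18, 48, 49, 4, 40]
dequeue()->18, [48, 49, 4, 40]
enqueue(14) -> [48, 49, 4, 40, 14]

Final queue: [48, 49, 4, 40, 14]


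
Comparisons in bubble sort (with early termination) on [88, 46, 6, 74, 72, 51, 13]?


Algorithm: bubble sort (with early termination)
Input: [88, 46, 6, 74, 72, 51, 13]
Sorted: [6, 13, 46, 51, 72, 74, 88]

21
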